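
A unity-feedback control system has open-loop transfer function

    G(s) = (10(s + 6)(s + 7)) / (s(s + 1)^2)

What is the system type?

The denominator has 1 factor of s at the origin (free integrator), so this is a Type 1 system.

Type 1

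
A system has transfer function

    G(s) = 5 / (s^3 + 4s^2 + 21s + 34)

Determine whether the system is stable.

The denominator s^3 + 4s^2 + 21s + 34 factors as (s + 2)(s^2 + 2s + 17), giving poles at s = -2, -1 ± 4j.
Since all poles lie strictly in the left half-plane, the system is stable.

stable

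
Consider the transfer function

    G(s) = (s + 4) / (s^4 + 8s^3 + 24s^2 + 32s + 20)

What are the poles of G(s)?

The poles are the roots of the denominator s^4 + 8s^3 + 24s^2 + 32s + 20 = 0.
No real roots exist; factor into two real quadratics: (s^2 + 2s + 2)(s^2 + 6s + 10) = 0.
Each quadratic gives a conjugate pair via the quadratic formula.

s = -1 + j, -1 - j, -3 + j, -3 - j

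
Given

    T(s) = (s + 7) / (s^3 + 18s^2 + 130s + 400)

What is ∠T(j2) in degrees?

At s = j2: numerator = 7 + j2, denominator = 328 + j252.
∠T = ∠num − ∠den = 15.945° − (37.535°) = -21.59°.

∠T(j2) ≈ -21.59°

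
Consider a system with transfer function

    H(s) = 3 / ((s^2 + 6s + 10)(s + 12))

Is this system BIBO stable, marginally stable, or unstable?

stable

The poles can be read from the denominator factors: s = -3 + j, -3 - j, -12.
Since all poles lie strictly in the left half-plane, the system is stable.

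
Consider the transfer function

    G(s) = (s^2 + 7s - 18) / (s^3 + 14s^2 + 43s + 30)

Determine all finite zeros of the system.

Set the numerator to zero: s^2 + 7s - 18 = 0.
Factoring: (s + 9)(s - 2) = 0.

s = -9, 2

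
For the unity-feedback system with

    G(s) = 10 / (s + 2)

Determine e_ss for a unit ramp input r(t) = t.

G(s) has no poles at the origin.
This is a Type 0 system; Kv = lim_{s→0} s·G(s) = 0, so the steady-state error for a ramp input is infinite.

e_ss = ∞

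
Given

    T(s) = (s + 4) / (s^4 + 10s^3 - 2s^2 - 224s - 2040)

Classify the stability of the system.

The denominator s^4 + 10s^3 - 2s^2 - 224s - 2040 factors as (s^2 + 6s + 34)(s - 6)(s + 10), giving poles at s = -3 + 5j, -3 - 5j, 6, -10.
Since the pole(s) at s = 6 lie in the right half-plane, the system is unstable.

unstable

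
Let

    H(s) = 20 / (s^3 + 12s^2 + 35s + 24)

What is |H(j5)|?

Substitute s = j5: numerator = 20, denominator = -276 + j50.
|H(j5)| = |20| / |-276 + j50| = 20 / 280.49 ≈ 0.07130.

|H(j5)| ≈ 0.07130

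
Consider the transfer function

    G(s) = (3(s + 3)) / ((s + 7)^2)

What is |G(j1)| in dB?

|G(j1)|_dB ≈ -14.4 dB

Substitute s = j1: numerator = 9 + j3, denominator = 48 + j14.
|G(j1)| = |9 + j3| / |48 + j14| = 9.4868 / 50 ≈ 0.1897.
In decibels: 20·log₁₀(0.1897) ≈ -14.4 dB.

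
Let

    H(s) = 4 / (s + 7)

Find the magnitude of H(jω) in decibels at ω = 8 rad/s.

|H(j8)|_dB ≈ -8.49 dB

Substitute s = j8: numerator = 4, denominator = 7 + j8.
|H(j8)| = |4| / |7 + j8| = 4 / 10.630 ≈ 0.3763.
In decibels: 20·log₁₀(0.3763) ≈ -8.49 dB.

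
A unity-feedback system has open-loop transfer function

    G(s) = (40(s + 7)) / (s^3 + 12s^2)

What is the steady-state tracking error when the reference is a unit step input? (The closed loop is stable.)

G(s) has 2 poles at the origin.
This is a Type 2 system; for a step input the steady-state error is zero.

e_ss = 0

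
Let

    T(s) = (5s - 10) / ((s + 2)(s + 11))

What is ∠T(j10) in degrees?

∠T(j10) ≈ -19.65°

At s = j10: numerator = -10 + j50, denominator = -78 + j130.
∠T = ∠num − ∠den = 101.31° − (120.96°) = -19.65°.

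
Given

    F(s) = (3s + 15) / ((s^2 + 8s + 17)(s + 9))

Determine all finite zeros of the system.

Set the numerator to zero: 3s + 15 = 0, i.e. 3·(s + 5) = 0.
So s = -5.

s = -5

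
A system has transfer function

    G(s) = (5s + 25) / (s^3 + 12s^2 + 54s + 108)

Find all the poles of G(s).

The poles are the roots of the denominator s^3 + 12s^2 + 54s + 108 = 0.
Trying s = -6: the polynomial evaluates to 0, so (s + 6) is a factor.
Dividing out leaves s^2 + 6s + 18 = 0.
The quadratic formula then gives s = -3 ± 3j.

s = -3 ± 3j, -6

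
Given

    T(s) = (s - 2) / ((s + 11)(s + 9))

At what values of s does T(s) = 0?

Set the numerator to zero: s - 2 = 0.
So s = 2.

s = 2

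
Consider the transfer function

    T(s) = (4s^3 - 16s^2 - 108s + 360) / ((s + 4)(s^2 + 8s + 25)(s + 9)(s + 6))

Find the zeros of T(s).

Set the numerator to zero: 4s^3 - 16s^2 - 108s + 360 = 0, i.e. 4·(s^3 - 4s^2 - 27s + 90) = 0.
Factoring: (s - 6)(s + 5)(s - 3) = 0.

s = 6, -5, 3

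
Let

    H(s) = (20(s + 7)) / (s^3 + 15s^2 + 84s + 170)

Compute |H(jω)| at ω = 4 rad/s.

Substitute s = j4: numerator = 140 + j80, denominator = -70 + j272.
|H(j4)| = |140 + j80| / |-70 + j272| = 161.25 / 280.86 ≈ 0.5741.

|H(j4)| ≈ 0.5741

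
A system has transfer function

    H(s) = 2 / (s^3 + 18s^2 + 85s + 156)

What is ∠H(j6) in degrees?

At s = j6: numerator = 2, denominator = -492 + j294.
∠H = ∠num − ∠den = 0° − (149.14°) = -149.1°.

∠H(j6) ≈ -149.1°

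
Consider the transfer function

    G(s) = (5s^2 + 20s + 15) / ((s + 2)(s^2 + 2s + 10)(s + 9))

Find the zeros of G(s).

Set the numerator to zero: 5s^2 + 20s + 15 = 0, i.e. 5·(s^2 + 4s + 3) = 0.
Factoring: (s + 1)(s + 3) = 0.

s = -1, -3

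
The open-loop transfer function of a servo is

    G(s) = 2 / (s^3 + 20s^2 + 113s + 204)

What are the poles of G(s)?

s = -4 ± j, -12

The poles are the roots of the denominator s^3 + 20s^2 + 113s + 204 = 0.
Trying s = -12: the polynomial evaluates to 0, so (s + 12) is a factor.
Dividing out leaves s^2 + 8s + 17 = 0.
The quadratic formula then gives s = -4 ± 1j.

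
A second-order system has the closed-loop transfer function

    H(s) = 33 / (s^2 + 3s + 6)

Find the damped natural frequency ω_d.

Comparing s^2 + 3s + 6 to s^2 + 2ζωₙs + ωₙ²: ωₙ = √6 ≈ 2.449 rad/s and ζ = 3/(2·√6) ≈ 0.6124.
ζωₙ = 3/2 = 1.5, so ω_d = ωₙ√(1−ζ²) = √(ωₙ² − (ζωₙ)²) = √(6 − 1.5²) = √3.75 ≈ 1.936 rad/s.

ω_d ≈ 1.936 rad/s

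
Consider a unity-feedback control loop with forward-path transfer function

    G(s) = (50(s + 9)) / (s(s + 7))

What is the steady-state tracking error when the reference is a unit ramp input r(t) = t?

e_ss = 0.01556

G(s) has one pole at the origin.
This is a Type 1 system. Kv = lim_{s→0} s·G(s) = 450/7.
e_ss = 1/Kv = 1/(450/7) = 7/450 ≈ 0.01556.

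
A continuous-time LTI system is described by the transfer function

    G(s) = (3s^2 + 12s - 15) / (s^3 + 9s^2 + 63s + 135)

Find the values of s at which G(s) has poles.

s = -3 ± 6j, -3

The poles are the roots of the denominator s^3 + 9s^2 + 63s + 135 = 0.
Trying s = -3: the polynomial evaluates to 0, so (s + 3) is a factor.
Dividing out leaves s^2 + 6s + 45 = 0.
The quadratic formula then gives s = -3 ± 6j.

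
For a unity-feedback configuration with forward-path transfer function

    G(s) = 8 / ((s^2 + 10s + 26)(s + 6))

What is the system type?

The denominator has no factor of s at the origin — no free integrator — so this is a Type 0 system.

Type 0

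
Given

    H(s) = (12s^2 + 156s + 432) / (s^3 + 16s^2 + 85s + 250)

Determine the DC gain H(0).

Set s = 0: H(0) = (432) / (250) = 216/125.

H(0) = 216/125 ≈ 1.728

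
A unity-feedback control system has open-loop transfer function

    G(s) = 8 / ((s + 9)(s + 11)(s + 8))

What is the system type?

Type 0

The denominator has no factor of s at the origin — no free integrator — so this is a Type 0 system.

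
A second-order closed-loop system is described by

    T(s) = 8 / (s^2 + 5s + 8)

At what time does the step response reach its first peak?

Comparing s^2 + 5s + 8 to s^2 + 2ζωₙs + ωₙ²: ωₙ = √8 ≈ 2.828 rad/s and ζ = 5/(2·√8) ≈ 0.8839.
ζωₙ = 5/2 = 2.5, so ω_d = ωₙ√(1−ζ²) = √(ωₙ² − (ζωₙ)²) = √(8 − 2.5²) = √1.75 ≈ 1.323 rad/s.
t_p = π/ω_d = π/1.323 ≈ 2.375 s.

t_p ≈ 2.375 s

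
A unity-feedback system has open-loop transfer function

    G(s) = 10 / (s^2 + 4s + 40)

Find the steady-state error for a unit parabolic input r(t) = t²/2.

e_ss = ∞

G(s) has no poles at the origin.
This is a Type 0 system; Ka = lim_{s→0} s^2·G(s) = 0, so the steady-state error for a parabola input is infinite.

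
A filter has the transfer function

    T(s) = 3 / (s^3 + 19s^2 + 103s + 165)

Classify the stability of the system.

stable

The denominator s^3 + 19s^2 + 103s + 165 factors as (s + 3)(s + 5)(s + 11), giving poles at s = -3, -5, -11.
Since all poles lie strictly in the left half-plane, the system is stable.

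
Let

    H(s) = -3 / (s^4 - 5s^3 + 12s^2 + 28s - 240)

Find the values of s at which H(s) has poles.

The poles are the roots of the denominator s^4 - 5s^3 + 12s^2 + 28s - 240 = 0.
Trying s = -3: the polynomial evaluates to 0, so (s + 3) is a factor.
Dividing out leaves s^3 - 8s^2 + 36s - 80 = 0.
This factors further as (s^2 - 4s + 20)(s - 4) = 0.

s = 2 + 4j, 2 - 4j, -3, 4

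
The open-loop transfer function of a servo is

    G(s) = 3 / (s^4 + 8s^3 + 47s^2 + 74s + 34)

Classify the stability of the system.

The denominator s^4 + 8s^3 + 47s^2 + 74s + 34 factors as (s + 1)^2(s^2 + 6s + 34), giving poles at s = -1, -3 ± 5j, -1.
Since all poles lie strictly in the left half-plane, the system is stable.

stable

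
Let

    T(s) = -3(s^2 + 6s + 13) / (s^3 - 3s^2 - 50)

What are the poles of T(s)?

s = -1 ± 3j, 5

The poles are the roots of the denominator s^3 - 3s^2 - 50 = 0.
Trying s = 5: the polynomial evaluates to 0, so (s - 5) is a factor.
Dividing out leaves s^2 + 2s + 10 = 0.
The quadratic formula then gives s = -1 ± 3j.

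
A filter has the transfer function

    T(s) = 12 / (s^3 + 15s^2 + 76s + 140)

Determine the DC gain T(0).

Set s = 0: T(0) = (12) / (140) = 3/35.

T(0) = 3/35 ≈ 0.08571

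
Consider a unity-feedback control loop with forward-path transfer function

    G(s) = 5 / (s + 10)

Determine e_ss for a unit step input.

e_ss = 0.6667

G(s) has no poles at the origin.
This is a Type 0 system. Kp = lim_{s→0} G(s) = 5/10 = 1/2.
e_ss = 1/(1 + Kp) = 1/(1 + 1/2) = 2/3 ≈ 0.6667.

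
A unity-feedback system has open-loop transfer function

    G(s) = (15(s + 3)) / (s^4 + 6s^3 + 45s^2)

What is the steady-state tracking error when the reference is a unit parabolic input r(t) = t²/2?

e_ss = 1

G(s) has 2 poles at the origin.
This is a Type 2 system. Ka = lim_{s→0} s^2·G(s) = 45/45 = 1.
e_ss = 1/Ka = 1/(1) = 1.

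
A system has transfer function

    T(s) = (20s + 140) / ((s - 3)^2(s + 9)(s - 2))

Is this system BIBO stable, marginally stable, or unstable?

The poles can be read from the denominator factors: s = 3, 3, -9, 2.
Since the pole(s) at s = 3, 3, 2 lie in the right half-plane, the system is unstable.

unstable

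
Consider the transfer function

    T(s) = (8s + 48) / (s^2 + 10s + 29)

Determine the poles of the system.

The poles are the roots of the denominator s^2 + 10s + 29 = 0.
Using the quadratic formula: s = (-10 ± √(-16))/2 = -5 ± 2j.

s = -5 + 2j, -5 - 2j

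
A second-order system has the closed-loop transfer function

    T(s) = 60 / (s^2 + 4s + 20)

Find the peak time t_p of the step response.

Comparing s^2 + 4s + 20 to s^2 + 2ζωₙs + ωₙ²: ωₙ = √20 ≈ 4.472 rad/s and ζ = 4/(2·√20) ≈ 0.4472.
ζωₙ = 4/2 = 2, so ω_d = ωₙ√(1−ζ²) = √(ωₙ² − (ζωₙ)²) = √(20 − 2²) = √16 = 4 rad/s.
t_p = π/ω_d = π/4 ≈ 0.7854 s.

t_p ≈ 0.7854 s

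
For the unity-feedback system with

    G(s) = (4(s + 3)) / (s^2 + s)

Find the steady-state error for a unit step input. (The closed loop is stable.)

e_ss = 0

G(s) has one pole at the origin.
This is a Type 1 system; for a step input the steady-state error is zero.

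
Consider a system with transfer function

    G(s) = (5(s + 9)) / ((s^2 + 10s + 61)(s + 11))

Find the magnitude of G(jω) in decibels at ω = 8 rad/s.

|G(j8)|_dB ≈ -25.1 dB

Substitute s = j8: numerator = 45 + j40, denominator = -673 + j856.
|G(j8)| = |45 + j40| / |-673 + j856| = 60.208 / 1088.9 ≈ 0.05529.
In decibels: 20·log₁₀(0.05529) ≈ -25.1 dB.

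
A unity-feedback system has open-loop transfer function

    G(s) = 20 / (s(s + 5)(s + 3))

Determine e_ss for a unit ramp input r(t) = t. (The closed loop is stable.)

e_ss = 0.7500

G(s) has one pole at the origin.
This is a Type 1 system. Kv = lim_{s→0} s·G(s) = 20/15 = 4/3.
e_ss = 1/Kv = 1/(4/3) = 3/4 ≈ 0.7500.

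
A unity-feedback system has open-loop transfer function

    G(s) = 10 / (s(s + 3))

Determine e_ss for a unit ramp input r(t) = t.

e_ss = 0.3000

G(s) has one pole at the origin.
This is a Type 1 system. Kv = lim_{s→0} s·G(s) = 10/3.
e_ss = 1/Kv = 1/(10/3) = 3/10 ≈ 0.3000.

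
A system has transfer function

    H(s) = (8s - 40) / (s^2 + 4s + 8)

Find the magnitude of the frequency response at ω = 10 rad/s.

|H(j10)| ≈ 0.8916

Substitute s = j10: numerator = -40 + j80, denominator = -92 + j40.
|H(j10)| = |-40 + j80| / |-92 + j40| = 89.443 / 100.32 ≈ 0.8916.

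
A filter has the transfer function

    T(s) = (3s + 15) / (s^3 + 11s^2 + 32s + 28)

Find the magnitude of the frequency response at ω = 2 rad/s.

|T(j2)| ≈ 0.2774

Substitute s = j2: numerator = 15 + j6, denominator = -16 + j56.
|T(j2)| = |15 + j6| / |-16 + j56| = 16.155 / 58.241 ≈ 0.2774.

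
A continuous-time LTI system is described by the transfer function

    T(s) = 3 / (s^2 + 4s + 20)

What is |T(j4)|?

|T(j4)| ≈ 0.1819

Substitute s = j4: numerator = 3, denominator = 4 + j16.
|T(j4)| = |3| / |4 + j16| = 3 / 16.492 ≈ 0.1819.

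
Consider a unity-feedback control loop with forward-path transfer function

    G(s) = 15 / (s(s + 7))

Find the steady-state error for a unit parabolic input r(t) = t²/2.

e_ss = ∞

G(s) has one pole at the origin.
This is a Type 1 system; Ka = lim_{s→0} s^2·G(s) = 0, so the steady-state error for a parabola input is infinite.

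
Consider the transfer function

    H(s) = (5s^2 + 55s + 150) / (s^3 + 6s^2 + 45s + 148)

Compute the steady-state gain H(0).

H(0) = 75/74 ≈ 1.014

Set s = 0: H(0) = (150) / (148) = 75/74.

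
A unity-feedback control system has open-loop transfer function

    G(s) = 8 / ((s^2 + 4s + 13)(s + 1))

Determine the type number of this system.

The denominator has no factor of s at the origin — no free integrator — so this is a Type 0 system.

Type 0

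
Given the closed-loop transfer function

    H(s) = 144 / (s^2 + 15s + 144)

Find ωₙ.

Compare the denominator to the standard form s^2 + 2ζωₙs + ωₙ².
ωₙ² = 144, so ωₙ = 12 rad/s.

ωₙ = 12 rad/s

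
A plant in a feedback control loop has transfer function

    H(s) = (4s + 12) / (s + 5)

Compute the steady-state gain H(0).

H(0) = 12/5 ≈ 2.400

Set s = 0: H(0) = (12) / (5) = 12/5.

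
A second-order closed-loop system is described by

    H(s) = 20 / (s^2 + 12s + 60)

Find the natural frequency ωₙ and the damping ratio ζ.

ωₙ ≈ 7.746 rad/s, ζ ≈ 0.7746

Compare the denominator to the standard form s^2 + 2ζωₙs + ωₙ².
ωₙ² = 60, so ωₙ = √60 ≈ 7.746 rad/s.
2ζωₙ = 12, so ζ = 12/(2·√60) ≈ 0.7746.
With ζ = 0.7746 the response is underdamped.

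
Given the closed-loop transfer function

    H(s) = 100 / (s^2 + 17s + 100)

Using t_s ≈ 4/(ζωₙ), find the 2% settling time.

t_s ≈ 0.4706 s

Comparing s^2 + 17s + 100 to s^2 + 2ζωₙs + ωₙ²: ωₙ = 10 rad/s and ζ = 17/(2·10) = 0.85.
ζωₙ = 17/2 = 8.5, so t_s ≈ 4/(ζωₙ) = 4/8.5 ≈ 0.4706 s.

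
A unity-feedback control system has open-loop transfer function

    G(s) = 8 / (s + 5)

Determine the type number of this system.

The denominator has no factor of s at the origin — no free integrator — so this is a Type 0 system.

Type 0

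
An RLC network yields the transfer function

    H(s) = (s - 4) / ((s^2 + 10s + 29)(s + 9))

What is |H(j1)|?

Substitute s = j1: numerator = -4 + j1, denominator = 242 + j118.
|H(j1)| = |-4 + j1| / |242 + j118| = 4.1231 / 269.24 ≈ 0.01531.

|H(j1)| ≈ 0.01531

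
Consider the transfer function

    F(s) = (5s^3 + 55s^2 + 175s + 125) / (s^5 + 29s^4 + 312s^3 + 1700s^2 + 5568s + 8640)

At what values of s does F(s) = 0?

Set the numerator to zero: 5s^3 + 55s^2 + 175s + 125 = 0, i.e. 5·(s^3 + 11s^2 + 35s + 25) = 0.
Factoring: (s + 5)^2(s + 1) = 0.

s = -5, -1, -5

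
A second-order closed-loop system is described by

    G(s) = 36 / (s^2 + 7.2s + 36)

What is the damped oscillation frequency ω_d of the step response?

Comparing s^2 + 7.2s + 36 to s^2 + 2ζωₙs + ωₙ²: ωₙ = 6 rad/s and ζ = 7.2/(2·6) = 0.6.
ζωₙ = 7.2/2 = 3.6, so ω_d = ωₙ√(1−ζ²) = √(ωₙ² − (ζωₙ)²) = √(36 − 3.6²) = √23.04 = 4.800 rad/s.

ω_d = 4.800 rad/s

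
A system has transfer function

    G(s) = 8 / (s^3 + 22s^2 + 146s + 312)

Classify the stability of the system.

The denominator s^3 + 22s^2 + 146s + 312 factors as (s + 12)(s^2 + 10s + 26), giving poles at s = -12, -5 ± j.
Since all poles lie strictly in the left half-plane, the system is stable.

stable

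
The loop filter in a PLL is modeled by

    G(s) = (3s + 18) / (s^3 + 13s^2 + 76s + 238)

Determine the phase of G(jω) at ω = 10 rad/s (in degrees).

∠G(j10) ≈ -133.7°

At s = j10: numerator = 18 + j30, denominator = -1062 - j240.
∠G = ∠num − ∠den = 59.036° − (-167.27°) = 226.3°, which wraps to -133.7°.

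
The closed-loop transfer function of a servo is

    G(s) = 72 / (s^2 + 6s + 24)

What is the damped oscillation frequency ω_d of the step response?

Comparing s^2 + 6s + 24 to s^2 + 2ζωₙs + ωₙ²: ωₙ = √24 ≈ 4.899 rad/s and ζ = 6/(2·√24) ≈ 0.6124.
ζωₙ = 6/2 = 3, so ω_d = ωₙ√(1−ζ²) = √(ωₙ² − (ζωₙ)²) = √(24 − 3²) = √15 ≈ 3.873 rad/s.

ω_d ≈ 3.873 rad/s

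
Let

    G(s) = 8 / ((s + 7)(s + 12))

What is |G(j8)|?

Substitute s = j8: numerator = 8, denominator = 20 + j152.
|G(j8)| = |8| / |20 + j152| = 8 / 153.31 ≈ 0.05218.

|G(j8)| ≈ 0.05218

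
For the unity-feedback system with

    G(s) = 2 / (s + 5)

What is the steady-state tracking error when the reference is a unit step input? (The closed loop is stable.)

e_ss = 0.7143

G(s) has no poles at the origin.
This is a Type 0 system. Kp = lim_{s→0} G(s) = 2/5.
e_ss = 1/(1 + Kp) = 1/(1 + 2/5) = 5/7 ≈ 0.7143.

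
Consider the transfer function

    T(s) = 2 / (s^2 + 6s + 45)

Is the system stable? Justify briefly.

stable

The poles can be read from the denominator factors: s = -3 ± 6j.
Since all poles lie strictly in the left half-plane, the system is stable.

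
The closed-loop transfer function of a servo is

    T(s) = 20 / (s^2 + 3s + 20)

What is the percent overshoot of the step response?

Comparing s^2 + 3s + 20 to s^2 + 2ζωₙs + ωₙ²: ωₙ = √20 ≈ 4.472 rad/s and ζ = 3/(2·√20) ≈ 0.3354.
%OS = 100·exp(−πζ/√(1−ζ²)) = 100·exp(−π·0.3354/√(1−0.3354²)) ≈ 32.7%.

%OS ≈ 32.7%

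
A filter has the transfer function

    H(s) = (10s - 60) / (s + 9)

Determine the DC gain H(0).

H(0) = -20/3 ≈ -6.667

Set s = 0: H(0) = (-60) / (9) = -20/3.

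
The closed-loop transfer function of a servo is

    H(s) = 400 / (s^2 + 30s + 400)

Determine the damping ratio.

Compare the denominator to the standard form s^2 + 2ζωₙs + ωₙ².
ωₙ² = 400, so ωₙ = 20 rad/s.
2ζωₙ = 30, so ζ = 30/(2·20) = 0.75.

ζ = 0.75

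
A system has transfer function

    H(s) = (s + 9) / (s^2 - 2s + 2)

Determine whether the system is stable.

unstable

The poles can be read from the denominator factors: s = 1 + j, 1 - j.
Since the pole(s) at s = 1 + j, 1 - j lie in the right half-plane, the system is unstable.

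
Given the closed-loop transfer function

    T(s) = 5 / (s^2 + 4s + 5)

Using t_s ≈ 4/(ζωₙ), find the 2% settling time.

t_s ≈ 2 s

Comparing s^2 + 4s + 5 to s^2 + 2ζωₙs + ωₙ²: ωₙ = √5 ≈ 2.236 rad/s and ζ = 4/(2·√5) ≈ 0.8944.
ζωₙ = 4/2 = 2, so t_s ≈ 4/(ζωₙ) = 4/2 = 2 s.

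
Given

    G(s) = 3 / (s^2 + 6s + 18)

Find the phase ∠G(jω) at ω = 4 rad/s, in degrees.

At s = j4: numerator = 3, denominator = 2 + j24.
∠G = ∠num − ∠den = 0° − (85.236°) = -85.24°.

∠G(j4) ≈ -85.24°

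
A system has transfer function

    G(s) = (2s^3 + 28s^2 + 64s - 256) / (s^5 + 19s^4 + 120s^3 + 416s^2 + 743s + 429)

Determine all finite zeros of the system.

s = -8, -8, 2

Set the numerator to zero: 2s^3 + 28s^2 + 64s - 256 = 0, i.e. 2·(s^3 + 14s^2 + 32s - 128) = 0.
Factoring: (s + 8)^2(s - 2) = 0.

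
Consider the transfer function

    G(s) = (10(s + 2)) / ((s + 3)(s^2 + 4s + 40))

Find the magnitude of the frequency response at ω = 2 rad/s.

|G(j2)| ≈ 0.2127

Substitute s = j2: numerator = 20 + j20, denominator = 92 + j96.
|G(j2)| = |20 + j20| / |92 + j96| = 28.284 / 132.97 ≈ 0.2127.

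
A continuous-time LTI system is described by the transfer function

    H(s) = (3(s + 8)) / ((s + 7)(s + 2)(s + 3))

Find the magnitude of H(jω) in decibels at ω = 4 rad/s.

Substitute s = j4: numerator = 24 + j12, denominator = -150 + j100.
|H(j4)| = |24 + j12| / |-150 + j100| = 26.833 / 180.28 ≈ 0.1488.
In decibels: 20·log₁₀(0.1488) ≈ -16.5 dB.

|H(j4)|_dB ≈ -16.5 dB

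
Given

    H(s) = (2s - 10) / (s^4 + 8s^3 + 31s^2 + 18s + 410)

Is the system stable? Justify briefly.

The denominator s^4 + 8s^3 + 31s^2 + 18s + 410 factors as (s^2 + 10s + 41)(s^2 - 2s + 10), giving poles at s = -5 ± 4j, 1 ± 3j.
Since the pole(s) at s = 1 + 3j, 1 - 3j lie in the right half-plane, the system is unstable.

unstable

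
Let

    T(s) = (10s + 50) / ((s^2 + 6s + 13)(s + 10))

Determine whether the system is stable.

The poles can be read from the denominator factors: s = -3 + 2j, -3 - 2j, -10.
Since all poles lie strictly in the left half-plane, the system is stable.

stable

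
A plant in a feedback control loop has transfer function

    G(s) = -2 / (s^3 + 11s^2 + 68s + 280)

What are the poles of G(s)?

s = -2 ± 6j, -7

The poles are the roots of the denominator s^3 + 11s^2 + 68s + 280 = 0.
Trying s = -7: the polynomial evaluates to 0, so (s + 7) is a factor.
Dividing out leaves s^2 + 4s + 40 = 0.
The quadratic formula then gives s = -2 ± 6j.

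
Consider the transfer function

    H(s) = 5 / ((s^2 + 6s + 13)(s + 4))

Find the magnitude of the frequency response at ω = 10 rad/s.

Substitute s = j10: numerator = 5, denominator = -948 - j630.
|H(j10)| = |5| / |-948 - j630| = 5 / 1138.2 ≈ 0.004393.

|H(j10)| ≈ 0.004393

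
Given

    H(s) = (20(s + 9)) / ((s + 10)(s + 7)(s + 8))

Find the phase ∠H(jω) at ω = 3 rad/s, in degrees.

At s = j3: numerator = 180 + j60, denominator = 335 + j591.
∠H = ∠num − ∠den = 18.435° − (60.454°) = -42.02°.

∠H(j3) ≈ -42.02°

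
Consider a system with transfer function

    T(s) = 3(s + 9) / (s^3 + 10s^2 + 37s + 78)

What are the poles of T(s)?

The poles are the roots of the denominator s^3 + 10s^2 + 37s + 78 = 0.
Trying s = -6: the polynomial evaluates to 0, so (s + 6) is a factor.
Dividing out leaves s^2 + 4s + 13 = 0.
The quadratic formula then gives s = -2 ± 3j.

s = -2 ± 3j, -6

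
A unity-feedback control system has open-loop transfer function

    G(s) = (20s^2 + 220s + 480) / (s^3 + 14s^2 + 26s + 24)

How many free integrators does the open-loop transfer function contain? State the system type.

Type 0

The denominator has no factor of s at the origin — no free integrator — so this is a Type 0 system.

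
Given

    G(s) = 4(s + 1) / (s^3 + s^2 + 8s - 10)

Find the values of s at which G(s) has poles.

The poles are the roots of the denominator s^3 + s^2 + 8s - 10 = 0.
Trying s = 1: the polynomial evaluates to 0, so (s - 1) is a factor.
Dividing out leaves s^2 + 2s + 10 = 0.
The quadratic formula then gives s = -1 ± 3j.

s = -1 + 3j, -1 - 3j, 1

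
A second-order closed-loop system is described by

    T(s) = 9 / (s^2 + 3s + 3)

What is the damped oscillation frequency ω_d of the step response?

ω_d ≈ 0.8660 rad/s

Comparing s^2 + 3s + 3 to s^2 + 2ζωₙs + ωₙ²: ωₙ = √3 ≈ 1.732 rad/s and ζ = 3/(2·√3) ≈ 0.8660.
ζωₙ = 3/2 = 1.5, so ω_d = ωₙ√(1−ζ²) = √(ωₙ² − (ζωₙ)²) = √(3 − 1.5²) = √0.75 ≈ 0.8660 rad/s.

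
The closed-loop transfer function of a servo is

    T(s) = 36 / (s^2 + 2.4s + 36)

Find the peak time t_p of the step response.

t_p ≈ 0.5344 s

Comparing s^2 + 2.4s + 36 to s^2 + 2ζωₙs + ωₙ²: ωₙ = 6 rad/s and ζ = 2.4/(2·6) = 0.2.
ζωₙ = 2.4/2 = 1.2, so ω_d = ωₙ√(1−ζ²) = √(ωₙ² − (ζωₙ)²) = √(36 − 1.2²) = √34.56 ≈ 5.879 rad/s.
t_p = π/ω_d = π/5.879 ≈ 0.5344 s.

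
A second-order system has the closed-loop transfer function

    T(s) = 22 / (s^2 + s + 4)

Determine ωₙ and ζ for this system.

Compare the denominator to the standard form s^2 + 2ζωₙs + ωₙ².
ωₙ² = 4, so ωₙ = 2 rad/s.
2ζωₙ = 1, so ζ = 1/(2·2) = 0.25.

ωₙ = 2 rad/s, ζ = 0.25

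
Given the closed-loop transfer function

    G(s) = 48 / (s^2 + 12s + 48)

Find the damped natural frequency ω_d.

Comparing s^2 + 12s + 48 to s^2 + 2ζωₙs + ωₙ²: ωₙ = √48 ≈ 6.928 rad/s and ζ = 12/(2·√48) ≈ 0.8660.
ζωₙ = 12/2 = 6, so ω_d = ωₙ√(1−ζ²) = √(ωₙ² − (ζωₙ)²) = √(48 − 6²) = √12 ≈ 3.464 rad/s.

ω_d ≈ 3.464 rad/s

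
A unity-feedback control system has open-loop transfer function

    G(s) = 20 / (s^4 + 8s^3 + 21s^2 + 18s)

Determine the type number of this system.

Type 1

Factor s from the denominator: s^4 + 8s^3 + 21s^2 + 18s = s·(s^3 + 8s^2 + 21s + 18).
There is 1 pole at the origin, so the system is Type 1.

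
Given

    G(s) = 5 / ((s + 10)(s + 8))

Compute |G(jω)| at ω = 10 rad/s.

Substitute s = j10: numerator = 5, denominator = -20 + j180.
|G(j10)| = |5| / |-20 + j180| = 5 / 181.11 ≈ 0.02761.

|G(j10)| ≈ 0.02761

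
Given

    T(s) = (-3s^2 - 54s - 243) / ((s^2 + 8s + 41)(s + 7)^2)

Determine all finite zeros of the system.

s = -9, -9

Set the numerator to zero: -3s^2 - 54s - 243 = 0, i.e. -3·(s^2 + 18s + 81) = 0.
Factoring: (s + 9)^2 = 0.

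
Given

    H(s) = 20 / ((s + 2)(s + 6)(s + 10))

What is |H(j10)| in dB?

|H(j10)|_dB ≈ -38.5 dB

Substitute s = j10: numerator = 20, denominator = -1680 - j80.
|H(j10)| = |20| / |-1680 - j80| = 20 / 1681.9 ≈ 0.01189.
In decibels: 20·log₁₀(0.01189) ≈ -38.5 dB.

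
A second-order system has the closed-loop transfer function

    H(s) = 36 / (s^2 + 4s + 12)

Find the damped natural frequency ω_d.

Comparing s^2 + 4s + 12 to s^2 + 2ζωₙs + ωₙ²: ωₙ = √12 ≈ 3.464 rad/s and ζ = 4/(2·√12) ≈ 0.5774.
ζωₙ = 4/2 = 2, so ω_d = ωₙ√(1−ζ²) = √(ωₙ² − (ζωₙ)²) = √(12 − 2²) = √8 ≈ 2.828 rad/s.

ω_d ≈ 2.828 rad/s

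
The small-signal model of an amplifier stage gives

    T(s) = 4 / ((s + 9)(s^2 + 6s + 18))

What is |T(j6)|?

Substitute s = j6: numerator = 4, denominator = -378 + j216.
|T(j6)| = |4| / |-378 + j216| = 4 / 435.36 ≈ 0.009188.

|T(j6)| ≈ 0.009188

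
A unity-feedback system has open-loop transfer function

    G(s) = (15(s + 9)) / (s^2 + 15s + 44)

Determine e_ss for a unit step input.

e_ss = 0.2458

G(s) has no poles at the origin.
This is a Type 0 system. Kp = lim_{s→0} G(s) = 135/44.
e_ss = 1/(1 + Kp) = 1/(1 + 135/44) = 44/179 ≈ 0.2458.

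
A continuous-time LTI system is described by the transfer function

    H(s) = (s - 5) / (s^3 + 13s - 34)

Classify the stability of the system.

The denominator s^3 + 13s - 34 factors as (s^2 + 2s + 17)(s - 2), giving poles at s = -1 ± 4j, 2.
Since the pole(s) at s = 2 lie in the right half-plane, the system is unstable.

unstable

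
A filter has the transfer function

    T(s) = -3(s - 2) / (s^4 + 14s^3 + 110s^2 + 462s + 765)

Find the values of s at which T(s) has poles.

The poles are the roots of the denominator s^4 + 14s^3 + 110s^2 + 462s + 765 = 0.
No real roots exist; factor into two real quadratics: (s^2 + 8s + 17)(s^2 + 6s + 45) = 0.
Each quadratic gives a conjugate pair via the quadratic formula.

s = -4 + j, -4 - j, -3 + 6j, -3 - 6j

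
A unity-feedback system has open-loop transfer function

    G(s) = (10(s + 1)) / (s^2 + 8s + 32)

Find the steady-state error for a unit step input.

e_ss = 0.7619

G(s) has no poles at the origin.
This is a Type 0 system. Kp = lim_{s→0} G(s) = 10/32 = 5/16.
e_ss = 1/(1 + Kp) = 1/(1 + 5/16) = 16/21 ≈ 0.7619.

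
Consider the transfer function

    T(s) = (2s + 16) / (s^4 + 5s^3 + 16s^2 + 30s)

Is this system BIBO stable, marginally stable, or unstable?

The denominator s^4 + 5s^3 + 16s^2 + 30s factors as s(s^2 + 2s + 10)(s + 3), giving poles at s = 0, -1 ± 3j, -3.
Since the simple pole(s) at s = 0 lie on the jω-axis with none in the right half-plane, the system is marginally stable.

marginally stable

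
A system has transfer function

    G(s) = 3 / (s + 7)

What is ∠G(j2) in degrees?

∠G(j2) ≈ -15.95°

At s = j2: numerator = 3, denominator = 7 + j2.
∠G = ∠num − ∠den = 0° − (15.945°) = -15.95°.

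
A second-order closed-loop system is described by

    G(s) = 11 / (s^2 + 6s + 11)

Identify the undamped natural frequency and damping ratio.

ωₙ ≈ 3.317 rad/s, ζ ≈ 0.9045

Compare the denominator to the standard form s^2 + 2ζωₙs + ωₙ².
ωₙ² = 11, so ωₙ = √11 ≈ 3.317 rad/s.
2ζωₙ = 6, so ζ = 6/(2·√11) ≈ 0.9045.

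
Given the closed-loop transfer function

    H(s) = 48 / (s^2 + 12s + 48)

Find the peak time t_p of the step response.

t_p ≈ 0.9069 s

Comparing s^2 + 12s + 48 to s^2 + 2ζωₙs + ωₙ²: ωₙ = √48 ≈ 6.928 rad/s and ζ = 12/(2·√48) ≈ 0.8660.
ζωₙ = 12/2 = 6, so ω_d = ωₙ√(1−ζ²) = √(ωₙ² − (ζωₙ)²) = √(48 − 6²) = √12 ≈ 3.464 rad/s.
t_p = π/ω_d = π/3.464 ≈ 0.9069 s.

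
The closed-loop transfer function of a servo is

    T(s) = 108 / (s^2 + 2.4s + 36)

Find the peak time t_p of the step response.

Comparing s^2 + 2.4s + 36 to s^2 + 2ζωₙs + ωₙ²: ωₙ = 6 rad/s and ζ = 2.4/(2·6) = 0.2.
ζωₙ = 2.4/2 = 1.2, so ω_d = ωₙ√(1−ζ²) = √(ωₙ² − (ζωₙ)²) = √(36 − 1.2²) = √34.56 ≈ 5.879 rad/s.
t_p = π/ω_d = π/5.879 ≈ 0.5344 s.

t_p ≈ 0.5344 s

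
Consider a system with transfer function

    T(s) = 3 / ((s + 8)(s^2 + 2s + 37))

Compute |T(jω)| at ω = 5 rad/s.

Substitute s = j5: numerator = 3, denominator = 46 + j140.
|T(j5)| = |3| / |46 + j140| = 3 / 147.36 ≈ 0.02036.

|T(j5)| ≈ 0.02036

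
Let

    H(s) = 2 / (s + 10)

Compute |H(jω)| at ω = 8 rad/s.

|H(j8)| ≈ 0.1562

Substitute s = j8: numerator = 2, denominator = 10 + j8.
|H(j8)| = |2| / |10 + j8| = 2 / 12.806 ≈ 0.1562.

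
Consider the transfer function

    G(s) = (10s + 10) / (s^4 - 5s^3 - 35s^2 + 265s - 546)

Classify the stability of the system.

unstable

The denominator s^4 - 5s^3 - 35s^2 + 265s - 546 factors as (s + 7)(s - 6)(s^2 - 6s + 13), giving poles at s = -7, 6, 3 ± 2j.
Since the pole(s) at s = 6, 3 ± 2j lie in the right half-plane, the system is unstable.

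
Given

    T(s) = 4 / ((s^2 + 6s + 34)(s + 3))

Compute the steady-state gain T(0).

At s = 0 each factor (s + a) contributes a and each (s^2 + bs + c) contributes c.
T(0) = 4·1 / ((34) · (3)) = 4/102 = 2/51.

T(0) = 2/51 ≈ 0.03922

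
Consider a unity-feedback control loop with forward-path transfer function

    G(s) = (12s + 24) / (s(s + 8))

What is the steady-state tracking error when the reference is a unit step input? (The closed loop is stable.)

G(s) has one pole at the origin.
This is a Type 1 system; for a step input the steady-state error is zero.

e_ss = 0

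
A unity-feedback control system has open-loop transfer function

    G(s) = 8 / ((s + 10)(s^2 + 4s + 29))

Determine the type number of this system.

The denominator has no factor of s at the origin — no free integrator — so this is a Type 0 system.

Type 0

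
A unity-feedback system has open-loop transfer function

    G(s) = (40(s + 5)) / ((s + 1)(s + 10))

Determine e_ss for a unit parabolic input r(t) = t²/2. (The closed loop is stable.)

G(s) has no poles at the origin.
This is a Type 0 system; Ka = lim_{s→0} s^2·G(s) = 0, so the steady-state error for a parabola input is infinite.

e_ss = ∞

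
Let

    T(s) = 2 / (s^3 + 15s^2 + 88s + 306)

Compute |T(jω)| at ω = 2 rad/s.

Substitute s = j2: numerator = 2, denominator = 246 + j168.
|T(j2)| = |2| / |246 + j168| = 2 / 297.89 ≈ 0.006714.

|T(j2)| ≈ 0.006714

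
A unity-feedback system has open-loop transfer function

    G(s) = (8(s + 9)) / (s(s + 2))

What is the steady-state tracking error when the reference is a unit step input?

G(s) has one pole at the origin.
This is a Type 1 system; for a step input the steady-state error is zero.

e_ss = 0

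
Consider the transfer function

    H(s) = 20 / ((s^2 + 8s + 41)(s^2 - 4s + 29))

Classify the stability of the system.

The poles can be read from the denominator factors: s = -4 + 5j, -4 - 5j, 2 + 5j, 2 - 5j.
Since the pole(s) at s = 2 ± 5j lie in the right half-plane, the system is unstable.

unstable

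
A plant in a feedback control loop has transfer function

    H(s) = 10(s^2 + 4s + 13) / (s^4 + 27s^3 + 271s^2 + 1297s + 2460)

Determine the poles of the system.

The poles are the roots of the denominator s^4 + 27s^3 + 271s^2 + 1297s + 2460 = 0.
Trying s = -5: the polynomial evaluates to 0, so (s + 5) is a factor.
Dividing out leaves s^3 + 22s^2 + 161s + 492 = 0.
This factors further as (s^2 + 10s + 41)(s + 12) = 0.

s = -5, -5 ± 4j, -12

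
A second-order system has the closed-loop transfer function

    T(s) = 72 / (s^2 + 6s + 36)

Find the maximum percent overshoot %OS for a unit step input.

Comparing s^2 + 6s + 36 to s^2 + 2ζωₙs + ωₙ²: ωₙ = 6 rad/s and ζ = 6/(2·6) = 0.5.
%OS = 100·exp(−πζ/√(1−ζ²)) = 100·exp(−π·0.5/√(1−0.5²)) ≈ 16.3%.

%OS ≈ 16.3%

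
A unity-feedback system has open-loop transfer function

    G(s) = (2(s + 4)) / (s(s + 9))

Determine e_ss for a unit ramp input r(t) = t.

e_ss = 1.125

G(s) has one pole at the origin.
This is a Type 1 system. Kv = lim_{s→0} s·G(s) = 8/9.
e_ss = 1/Kv = 1/(8/9) = 9/8 ≈ 1.125.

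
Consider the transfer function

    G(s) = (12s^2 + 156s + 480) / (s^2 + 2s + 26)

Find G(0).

G(0) = 240/13 ≈ 18.46

Set s = 0: G(0) = (480) / (26) = 240/13.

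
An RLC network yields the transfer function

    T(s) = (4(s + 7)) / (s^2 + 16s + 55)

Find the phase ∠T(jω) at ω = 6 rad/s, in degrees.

∠T(j6) ≈ -38.20°

At s = j6: numerator = 28 + j24, denominator = 19 + j96.
∠T = ∠num − ∠den = 40.601° − (78.805°) = -38.20°.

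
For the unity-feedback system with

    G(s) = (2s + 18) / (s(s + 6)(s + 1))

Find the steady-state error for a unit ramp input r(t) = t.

G(s) has one pole at the origin.
This is a Type 1 system. Kv = lim_{s→0} s·G(s) = 18/6 = 3.
e_ss = 1/Kv = 1/(3) = 1/3 ≈ 0.3333.

e_ss = 0.3333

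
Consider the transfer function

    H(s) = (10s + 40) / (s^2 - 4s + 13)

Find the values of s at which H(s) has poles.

s = 2 ± 3j

The poles are the roots of the denominator s^2 - 4s + 13 = 0.
Using the quadratic formula: s = (4 ± √(-36))/2 = 2 ± 3j.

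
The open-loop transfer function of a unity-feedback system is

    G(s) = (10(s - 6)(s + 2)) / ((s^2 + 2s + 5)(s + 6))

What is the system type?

The denominator has no factor of s at the origin — no free integrator — so this is a Type 0 system.

Type 0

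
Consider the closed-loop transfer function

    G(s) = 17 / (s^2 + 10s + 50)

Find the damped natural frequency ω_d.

ω_d = 5 rad/s

Comparing s^2 + 10s + 50 to s^2 + 2ζωₙs + ωₙ²: ωₙ = √50 ≈ 7.071 rad/s and ζ = 10/(2·√50) ≈ 0.7071.
ζωₙ = 10/2 = 5, so ω_d = ωₙ√(1−ζ²) = √(ωₙ² − (ζωₙ)²) = √(50 − 5²) = √25 = 5 rad/s.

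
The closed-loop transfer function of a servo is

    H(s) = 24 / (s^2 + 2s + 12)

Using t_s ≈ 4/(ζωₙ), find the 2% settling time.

Comparing s^2 + 2s + 12 to s^2 + 2ζωₙs + ωₙ²: ωₙ = √12 ≈ 3.464 rad/s and ζ = 2/(2·√12) ≈ 0.2887.
ζωₙ = 2/2 = 1, so t_s ≈ 4/(ζωₙ) = 4/1 = 4 s.

t_s ≈ 4 s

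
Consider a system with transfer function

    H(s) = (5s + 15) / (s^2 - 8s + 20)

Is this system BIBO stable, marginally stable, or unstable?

unstable

The denominator s^2 - 8s + 20 factors as (s^2 - 8s + 20), giving poles at s = 4 + 2j, 4 - 2j.
Since the pole(s) at s = 4 + 2j, 4 - 2j lie in the right half-plane, the system is unstable.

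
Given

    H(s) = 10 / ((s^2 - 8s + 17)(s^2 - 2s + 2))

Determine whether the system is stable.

unstable

The poles can be read from the denominator factors: s = 4 ± j, 1 ± j.
Since the pole(s) at s = 4 ± j, 1 ± j lie in the right half-plane, the system is unstable.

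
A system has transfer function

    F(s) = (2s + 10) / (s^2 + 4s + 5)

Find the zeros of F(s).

Set the numerator to zero: 2s + 10 = 0, i.e. 2·(s + 5) = 0.
So s = -5.

s = -5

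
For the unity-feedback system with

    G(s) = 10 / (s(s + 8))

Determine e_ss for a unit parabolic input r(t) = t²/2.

G(s) has one pole at the origin.
This is a Type 1 system; Ka = lim_{s→0} s^2·G(s) = 0, so the steady-state error for a parabola input is infinite.

e_ss = ∞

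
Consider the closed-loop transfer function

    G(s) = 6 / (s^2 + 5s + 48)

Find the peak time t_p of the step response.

Comparing s^2 + 5s + 48 to s^2 + 2ζωₙs + ωₙ²: ωₙ = √48 ≈ 6.928 rad/s and ζ = 5/(2·√48) ≈ 0.3608.
ζωₙ = 5/2 = 2.5, so ω_d = ωₙ√(1−ζ²) = √(ωₙ² − (ζωₙ)²) = √(48 − 2.5²) = √41.75 ≈ 6.461 rad/s.
t_p = π/ω_d = π/6.461 ≈ 0.4862 s.

t_p ≈ 0.4862 s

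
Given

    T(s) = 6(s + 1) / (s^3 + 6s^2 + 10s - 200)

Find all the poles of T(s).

The poles are the roots of the denominator s^3 + 6s^2 + 10s - 200 = 0.
Trying s = 4: the polynomial evaluates to 0, so (s - 4) is a factor.
Dividing out leaves s^2 + 10s + 50 = 0.
The quadratic formula then gives s = -5 ± 5j.

s = 4, -5 + 5j, -5 - 5j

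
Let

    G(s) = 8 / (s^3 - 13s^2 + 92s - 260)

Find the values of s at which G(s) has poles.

The poles are the roots of the denominator s^3 - 13s^2 + 92s - 260 = 0.
Trying s = 5: the polynomial evaluates to 0, so (s - 5) is a factor.
Dividing out leaves s^2 - 8s + 52 = 0.
The quadratic formula then gives s = 4 ± 6j.

s = 4 + 6j, 4 - 6j, 5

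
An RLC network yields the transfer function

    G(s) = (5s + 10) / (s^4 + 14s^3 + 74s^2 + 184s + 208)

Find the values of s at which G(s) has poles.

s = -2 ± 2j, -5 ± j

The poles are the roots of the denominator s^4 + 14s^3 + 74s^2 + 184s + 208 = 0.
No real roots exist; factor into two real quadratics: (s^2 + 4s + 8)(s^2 + 10s + 26) = 0.
Each quadratic gives a conjugate pair via the quadratic formula.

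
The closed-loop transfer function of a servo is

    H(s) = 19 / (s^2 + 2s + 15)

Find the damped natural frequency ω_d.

ω_d ≈ 3.742 rad/s

Comparing s^2 + 2s + 15 to s^2 + 2ζωₙs + ωₙ²: ωₙ = √15 ≈ 3.873 rad/s and ζ = 2/(2·√15) ≈ 0.2582.
ζωₙ = 2/2 = 1, so ω_d = ωₙ√(1−ζ²) = √(ωₙ² − (ζωₙ)²) = √(15 − 1²) = √14 ≈ 3.742 rad/s.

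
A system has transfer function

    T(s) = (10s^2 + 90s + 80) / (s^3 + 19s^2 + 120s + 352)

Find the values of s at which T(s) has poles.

s = -4 ± 4j, -11

The poles are the roots of the denominator s^3 + 19s^2 + 120s + 352 = 0.
Trying s = -11: the polynomial evaluates to 0, so (s + 11) is a factor.
Dividing out leaves s^2 + 8s + 32 = 0.
The quadratic formula then gives s = -4 ± 4j.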